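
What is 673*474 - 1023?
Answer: 317979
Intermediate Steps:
673*474 - 1023 = 319002 - 1023 = 317979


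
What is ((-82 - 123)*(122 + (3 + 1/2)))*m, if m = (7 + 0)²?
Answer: -2521295/2 ≈ -1.2606e+6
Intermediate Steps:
m = 49 (m = 7² = 49)
((-82 - 123)*(122 + (3 + 1/2)))*m = ((-82 - 123)*(122 + (3 + 1/2)))*49 = -205*(122 + (3 + 1*(½)))*49 = -205*(122 + (3 + ½))*49 = -205*(122 + 7/2)*49 = -205*251/2*49 = -51455/2*49 = -2521295/2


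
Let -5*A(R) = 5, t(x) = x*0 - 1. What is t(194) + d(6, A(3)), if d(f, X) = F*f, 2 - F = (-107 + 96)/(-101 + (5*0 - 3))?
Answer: 539/52 ≈ 10.365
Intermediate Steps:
t(x) = -1 (t(x) = 0 - 1 = -1)
A(R) = -1 (A(R) = -1/5*5 = -1)
F = 197/104 (F = 2 - (-107 + 96)/(-101 + (5*0 - 3)) = 2 - (-11)/(-101 + (0 - 3)) = 2 - (-11)/(-101 - 3) = 2 - (-11)/(-104) = 2 - (-11)*(-1)/104 = 2 - 1*11/104 = 2 - 11/104 = 197/104 ≈ 1.8942)
d(f, X) = 197*f/104
t(194) + d(6, A(3)) = -1 + (197/104)*6 = -1 + 591/52 = 539/52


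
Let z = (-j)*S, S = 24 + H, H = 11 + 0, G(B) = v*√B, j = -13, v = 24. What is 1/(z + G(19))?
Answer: 455/196081 - 24*√19/196081 ≈ 0.0017869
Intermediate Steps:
G(B) = 24*√B
H = 11
S = 35 (S = 24 + 11 = 35)
z = 455 (z = -1*(-13)*35 = 13*35 = 455)
1/(z + G(19)) = 1/(455 + 24*√19)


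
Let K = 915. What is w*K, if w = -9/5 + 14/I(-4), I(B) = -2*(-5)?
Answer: -366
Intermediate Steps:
I(B) = 10
w = -⅖ (w = -9/5 + 14/10 = -9*⅕ + 14*(⅒) = -9/5 + 7/5 = -⅖ ≈ -0.40000)
w*K = -⅖*915 = -366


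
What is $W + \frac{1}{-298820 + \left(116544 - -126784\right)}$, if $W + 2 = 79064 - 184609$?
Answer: $- \frac{5857014125}{55492} \approx -1.0555 \cdot 10^{5}$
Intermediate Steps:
$W = -105547$ ($W = -2 + \left(79064 - 184609\right) = -2 - 105545 = -105547$)
$W + \frac{1}{-298820 + \left(116544 - -126784\right)} = -105547 + \frac{1}{-298820 + \left(116544 - -126784\right)} = -105547 + \frac{1}{-298820 + \left(116544 + 126784\right)} = -105547 + \frac{1}{-298820 + 243328} = -105547 + \frac{1}{-55492} = -105547 - \frac{1}{55492} = - \frac{5857014125}{55492}$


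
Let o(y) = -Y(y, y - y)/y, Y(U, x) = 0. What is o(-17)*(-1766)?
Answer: 0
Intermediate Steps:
o(y) = 0 (o(y) = -0/y = -1*0 = 0)
o(-17)*(-1766) = 0*(-1766) = 0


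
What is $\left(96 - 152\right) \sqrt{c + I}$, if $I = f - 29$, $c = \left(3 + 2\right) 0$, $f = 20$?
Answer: $- 168 i \approx - 168.0 i$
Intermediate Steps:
$c = 0$ ($c = 5 \cdot 0 = 0$)
$I = -9$ ($I = 20 - 29 = -9$)
$\left(96 - 152\right) \sqrt{c + I} = \left(96 - 152\right) \sqrt{0 - 9} = \left(96 - 152\right) \sqrt{-9} = - 56 \cdot 3 i = - 168 i$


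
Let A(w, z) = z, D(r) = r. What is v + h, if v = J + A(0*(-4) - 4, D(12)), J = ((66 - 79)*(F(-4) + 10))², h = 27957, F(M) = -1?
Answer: 41658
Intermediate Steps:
J = 13689 (J = ((66 - 79)*(-1 + 10))² = (-13*9)² = (-117)² = 13689)
v = 13701 (v = 13689 + 12 = 13701)
v + h = 13701 + 27957 = 41658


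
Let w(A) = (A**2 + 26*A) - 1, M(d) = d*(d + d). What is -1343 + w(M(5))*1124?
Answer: 4268733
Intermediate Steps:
M(d) = 2*d**2 (M(d) = d*(2*d) = 2*d**2)
w(A) = -1 + A**2 + 26*A
-1343 + w(M(5))*1124 = -1343 + (-1 + (2*5**2)**2 + 26*(2*5**2))*1124 = -1343 + (-1 + (2*25)**2 + 26*(2*25))*1124 = -1343 + (-1 + 50**2 + 26*50)*1124 = -1343 + (-1 + 2500 + 1300)*1124 = -1343 + 3799*1124 = -1343 + 4270076 = 4268733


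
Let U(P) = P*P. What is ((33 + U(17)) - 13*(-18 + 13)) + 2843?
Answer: 3230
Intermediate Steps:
U(P) = P²
((33 + U(17)) - 13*(-18 + 13)) + 2843 = ((33 + 17²) - 13*(-18 + 13)) + 2843 = ((33 + 289) - 13*(-5)) + 2843 = (322 + 65) + 2843 = 387 + 2843 = 3230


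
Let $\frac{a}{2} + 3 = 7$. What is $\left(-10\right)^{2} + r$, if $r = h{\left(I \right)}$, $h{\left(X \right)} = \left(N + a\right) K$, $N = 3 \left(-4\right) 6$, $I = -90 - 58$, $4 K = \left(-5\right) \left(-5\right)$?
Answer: $-300$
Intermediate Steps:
$K = \frac{25}{4}$ ($K = \frac{\left(-5\right) \left(-5\right)}{4} = \frac{1}{4} \cdot 25 = \frac{25}{4} \approx 6.25$)
$a = 8$ ($a = -6 + 2 \cdot 7 = -6 + 14 = 8$)
$I = -148$
$N = -72$ ($N = \left(-12\right) 6 = -72$)
$h{\left(X \right)} = -400$ ($h{\left(X \right)} = \left(-72 + 8\right) \frac{25}{4} = \left(-64\right) \frac{25}{4} = -400$)
$r = -400$
$\left(-10\right)^{2} + r = \left(-10\right)^{2} - 400 = 100 - 400 = -300$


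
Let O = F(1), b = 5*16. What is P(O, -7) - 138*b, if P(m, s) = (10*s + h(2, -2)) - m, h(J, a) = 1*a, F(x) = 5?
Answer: -11117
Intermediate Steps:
b = 80
h(J, a) = a
O = 5
P(m, s) = -2 - m + 10*s (P(m, s) = (10*s - 2) - m = (-2 + 10*s) - m = -2 - m + 10*s)
P(O, -7) - 138*b = (-2 - 1*5 + 10*(-7)) - 138*80 = (-2 - 5 - 70) - 11040 = -77 - 11040 = -11117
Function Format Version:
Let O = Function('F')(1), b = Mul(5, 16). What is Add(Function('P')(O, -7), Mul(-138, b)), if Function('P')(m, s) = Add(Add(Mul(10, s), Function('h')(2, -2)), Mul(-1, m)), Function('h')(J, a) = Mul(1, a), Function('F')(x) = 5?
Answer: -11117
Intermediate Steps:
b = 80
Function('h')(J, a) = a
O = 5
Function('P')(m, s) = Add(-2, Mul(-1, m), Mul(10, s)) (Function('P')(m, s) = Add(Add(Mul(10, s), -2), Mul(-1, m)) = Add(Add(-2, Mul(10, s)), Mul(-1, m)) = Add(-2, Mul(-1, m), Mul(10, s)))
Add(Function('P')(O, -7), Mul(-138, b)) = Add(Add(-2, Mul(-1, 5), Mul(10, -7)), Mul(-138, 80)) = Add(Add(-2, -5, -70), -11040) = Add(-77, -11040) = -11117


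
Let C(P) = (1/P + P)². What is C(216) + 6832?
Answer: 2495629441/46656 ≈ 53490.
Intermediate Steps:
C(P) = (P + 1/P)² (C(P) = (1/P + P)² = (P + 1/P)²)
C(216) + 6832 = (1 + 216²)²/216² + 6832 = (1 + 46656)²/46656 + 6832 = (1/46656)*46657² + 6832 = (1/46656)*2176875649 + 6832 = 2176875649/46656 + 6832 = 2495629441/46656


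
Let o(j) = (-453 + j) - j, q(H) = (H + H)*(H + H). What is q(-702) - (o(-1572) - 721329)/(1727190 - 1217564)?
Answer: 502291823499/254813 ≈ 1.9712e+6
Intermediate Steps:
q(H) = 4*H² (q(H) = (2*H)*(2*H) = 4*H²)
o(j) = -453
q(-702) - (o(-1572) - 721329)/(1727190 - 1217564) = 4*(-702)² - (-453 - 721329)/(1727190 - 1217564) = 4*492804 - (-721782)/509626 = 1971216 - (-721782)/509626 = 1971216 - 1*(-360891/254813) = 1971216 + 360891/254813 = 502291823499/254813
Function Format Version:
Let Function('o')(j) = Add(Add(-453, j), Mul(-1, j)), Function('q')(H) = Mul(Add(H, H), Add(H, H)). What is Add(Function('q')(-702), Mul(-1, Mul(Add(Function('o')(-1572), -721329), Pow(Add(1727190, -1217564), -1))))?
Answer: Rational(502291823499, 254813) ≈ 1.9712e+6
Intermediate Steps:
Function('q')(H) = Mul(4, Pow(H, 2)) (Function('q')(H) = Mul(Mul(2, H), Mul(2, H)) = Mul(4, Pow(H, 2)))
Function('o')(j) = -453
Add(Function('q')(-702), Mul(-1, Mul(Add(Function('o')(-1572), -721329), Pow(Add(1727190, -1217564), -1)))) = Add(Mul(4, Pow(-702, 2)), Mul(-1, Mul(Add(-453, -721329), Pow(Add(1727190, -1217564), -1)))) = Add(Mul(4, 492804), Mul(-1, Mul(-721782, Pow(509626, -1)))) = Add(1971216, Mul(-1, Mul(-721782, Rational(1, 509626)))) = Add(1971216, Mul(-1, Rational(-360891, 254813))) = Add(1971216, Rational(360891, 254813)) = Rational(502291823499, 254813)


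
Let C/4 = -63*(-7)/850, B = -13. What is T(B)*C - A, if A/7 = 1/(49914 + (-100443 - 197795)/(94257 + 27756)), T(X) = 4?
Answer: 21484658307357/2588189923700 ≈ 8.3010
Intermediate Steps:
C = 882/425 (C = 4*(-63*(-7)/850) = 4*(441*(1/850)) = 4*(441/850) = 882/425 ≈ 2.0753)
A = 854091/6089858644 (A = 7/(49914 + (-100443 - 197795)/(94257 + 27756)) = 7/(49914 - 298238/122013) = 7/(6089858644/122013) = 7*(122013/6089858644) = 854091/6089858644 ≈ 0.00014025)
T(B)*C - A = 4*(882/425) - 1*854091/6089858644 = 3528/425 - 854091/6089858644 = 21484658307357/2588189923700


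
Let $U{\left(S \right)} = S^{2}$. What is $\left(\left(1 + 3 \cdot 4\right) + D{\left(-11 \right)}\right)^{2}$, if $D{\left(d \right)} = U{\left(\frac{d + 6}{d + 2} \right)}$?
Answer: $\frac{1162084}{6561} \approx 177.12$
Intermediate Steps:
$D{\left(d \right)} = \frac{\left(6 + d\right)^{2}}{\left(2 + d\right)^{2}}$ ($D{\left(d \right)} = \left(\frac{d + 6}{d + 2}\right)^{2} = \left(\frac{6 + d}{2 + d}\right)^{2} = \frac{\left(6 + d\right)^{2}}{\left(2 + d\right)^{2}}$)
$\left(\left(1 + 3 \cdot 4\right) + D{\left(-11 \right)}\right)^{2} = \left(\left(1 + 3 \cdot 4\right) + \frac{\left(6 - 11\right)^{2}}{\left(2 - 11\right)^{2}}\right)^{2} = \left(\left(1 + 12\right) + \frac{\left(-5\right)^{2}}{81}\right)^{2} = \left(13 + \frac{1}{81} \cdot 25\right)^{2} = \left(13 + \frac{25}{81}\right)^{2} = \left(\frac{1078}{81}\right)^{2} = \frac{1162084}{6561}$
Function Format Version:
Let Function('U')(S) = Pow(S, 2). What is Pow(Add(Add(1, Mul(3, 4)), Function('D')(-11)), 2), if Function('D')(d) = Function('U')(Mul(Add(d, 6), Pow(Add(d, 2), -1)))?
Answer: Rational(1162084, 6561) ≈ 177.12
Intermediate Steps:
Function('D')(d) = Mul(Pow(Add(2, d), -2), Pow(Add(6, d), 2)) (Function('D')(d) = Pow(Mul(Add(d, 6), Pow(Add(d, 2), -1)), 2) = Pow(Mul(Add(6, d), Pow(Add(2, d), -1)), 2) = Pow(Mul(Pow(Add(2, d), -1), Add(6, d)), 2) = Mul(Pow(Add(2, d), -2), Pow(Add(6, d), 2)))
Pow(Add(Add(1, Mul(3, 4)), Function('D')(-11)), 2) = Pow(Add(Add(1, Mul(3, 4)), Mul(Pow(Add(2, -11), -2), Pow(Add(6, -11), 2))), 2) = Pow(Add(Add(1, 12), Mul(Pow(-9, -2), Pow(-5, 2))), 2) = Pow(Add(13, Mul(Rational(1, 81), 25)), 2) = Pow(Add(13, Rational(25, 81)), 2) = Pow(Rational(1078, 81), 2) = Rational(1162084, 6561)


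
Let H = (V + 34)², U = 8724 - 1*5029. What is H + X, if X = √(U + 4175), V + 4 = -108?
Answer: 6084 + √7870 ≈ 6172.7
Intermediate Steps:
V = -112 (V = -4 - 108 = -112)
U = 3695 (U = 8724 - 5029 = 3695)
H = 6084 (H = (-112 + 34)² = (-78)² = 6084)
X = √7870 (X = √(3695 + 4175) = √7870 ≈ 88.713)
H + X = 6084 + √7870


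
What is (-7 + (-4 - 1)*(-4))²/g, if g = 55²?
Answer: 169/3025 ≈ 0.055868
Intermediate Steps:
g = 3025
(-7 + (-4 - 1)*(-4))²/g = (-7 + (-4 - 1)*(-4))²/3025 = (-7 - 5*(-4))²*(1/3025) = (-7 + 20)²*(1/3025) = 13²*(1/3025) = 169*(1/3025) = 169/3025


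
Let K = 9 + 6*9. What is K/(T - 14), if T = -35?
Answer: -9/7 ≈ -1.2857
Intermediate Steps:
K = 63 (K = 9 + 54 = 63)
K/(T - 14) = 63/(-35 - 14) = 63/(-49) = 63*(-1/49) = -9/7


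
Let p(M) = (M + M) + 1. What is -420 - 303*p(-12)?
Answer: 6549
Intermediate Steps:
p(M) = 1 + 2*M (p(M) = 2*M + 1 = 1 + 2*M)
-420 - 303*p(-12) = -420 - 303*(1 + 2*(-12)) = -420 - 303*(1 - 24) = -420 - 303*(-23) = -420 + 6969 = 6549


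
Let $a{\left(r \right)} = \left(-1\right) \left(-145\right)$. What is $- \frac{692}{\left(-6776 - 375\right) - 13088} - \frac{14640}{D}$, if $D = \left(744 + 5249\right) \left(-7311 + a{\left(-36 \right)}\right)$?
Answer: $\frac{15007409428}{434590407641} \approx 0.034532$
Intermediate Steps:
$a{\left(r \right)} = 145$
$D = -42945838$ ($D = \left(744 + 5249\right) \left(-7311 + 145\right) = 5993 \left(-7166\right) = -42945838$)
$- \frac{692}{\left(-6776 - 375\right) - 13088} - \frac{14640}{D} = - \frac{692}{\left(-6776 - 375\right) - 13088} - \frac{14640}{-42945838} = - \frac{692}{\left(-6776 - 375\right) - 13088} - - \frac{7320}{21472919} = - \frac{692}{-7151 - 13088} + \frac{7320}{21472919} = - \frac{692}{-20239} + \frac{7320}{21472919} = \left(-692\right) \left(- \frac{1}{20239}\right) + \frac{7320}{21472919} = \frac{692}{20239} + \frac{7320}{21472919} = \frac{15007409428}{434590407641}$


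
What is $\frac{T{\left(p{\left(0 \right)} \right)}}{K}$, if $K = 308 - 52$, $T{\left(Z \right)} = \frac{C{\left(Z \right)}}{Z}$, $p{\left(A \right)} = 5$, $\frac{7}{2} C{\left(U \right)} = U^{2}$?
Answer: $\frac{5}{896} \approx 0.0055804$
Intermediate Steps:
$C{\left(U \right)} = \frac{2 U^{2}}{7}$
$T{\left(Z \right)} = \frac{2 Z}{7}$ ($T{\left(Z \right)} = \frac{\frac{2}{7} Z^{2}}{Z} = \frac{2 Z}{7}$)
$K = 256$
$\frac{T{\left(p{\left(0 \right)} \right)}}{K} = \frac{\frac{2}{7} \cdot 5}{256} = \frac{10}{7} \cdot \frac{1}{256} = \frac{5}{896}$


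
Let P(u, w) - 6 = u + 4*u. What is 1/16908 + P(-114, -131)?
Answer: -9536111/16908 ≈ -564.00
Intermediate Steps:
P(u, w) = 6 + 5*u (P(u, w) = 6 + (u + 4*u) = 6 + 5*u)
1/16908 + P(-114, -131) = 1/16908 + (6 + 5*(-114)) = 1/16908 + (6 - 570) = 1/16908 - 564 = -9536111/16908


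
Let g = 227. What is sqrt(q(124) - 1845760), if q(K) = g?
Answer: I*sqrt(1845533) ≈ 1358.5*I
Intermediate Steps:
q(K) = 227
sqrt(q(124) - 1845760) = sqrt(227 - 1845760) = sqrt(-1845533) = I*sqrt(1845533)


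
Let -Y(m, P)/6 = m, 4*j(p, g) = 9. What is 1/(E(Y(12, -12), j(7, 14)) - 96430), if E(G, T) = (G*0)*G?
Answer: -1/96430 ≈ -1.0370e-5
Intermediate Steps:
j(p, g) = 9/4 (j(p, g) = (¼)*9 = 9/4)
Y(m, P) = -6*m
E(G, T) = 0 (E(G, T) = 0*G = 0)
1/(E(Y(12, -12), j(7, 14)) - 96430) = 1/(0 - 96430) = 1/(-96430) = -1/96430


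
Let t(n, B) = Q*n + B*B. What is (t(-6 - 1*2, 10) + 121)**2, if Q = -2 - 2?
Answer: 64009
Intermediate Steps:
Q = -4
t(n, B) = B**2 - 4*n (t(n, B) = -4*n + B*B = -4*n + B**2 = B**2 - 4*n)
(t(-6 - 1*2, 10) + 121)**2 = ((10**2 - 4*(-6 - 1*2)) + 121)**2 = ((100 - 4*(-6 - 2)) + 121)**2 = ((100 - 4*(-8)) + 121)**2 = ((100 + 32) + 121)**2 = (132 + 121)**2 = 253**2 = 64009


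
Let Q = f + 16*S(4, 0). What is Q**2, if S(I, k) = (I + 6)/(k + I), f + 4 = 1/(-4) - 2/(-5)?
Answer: 522729/400 ≈ 1306.8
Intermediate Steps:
f = -77/20 (f = -4 + (1/(-4) - 2/(-5)) = -4 + (1*(-1/4) - 2*(-1/5)) = -4 + (-1/4 + 2/5) = -4 + 3/20 = -77/20 ≈ -3.8500)
S(I, k) = (6 + I)/(I + k)
Q = 723/20 (Q = -77/20 + 16*((6 + 4)/(4 + 0)) = -77/20 + 16*(10/4) = -77/20 + 16*((1/4)*10) = -77/20 + 16*(5/2) = -77/20 + 40 = 723/20 ≈ 36.150)
Q**2 = (723/20)**2 = 522729/400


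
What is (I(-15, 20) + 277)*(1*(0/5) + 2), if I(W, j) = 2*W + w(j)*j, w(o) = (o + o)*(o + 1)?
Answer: 34094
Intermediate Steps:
w(o) = 2*o*(1 + o) (w(o) = (2*o)*(1 + o) = 2*o*(1 + o))
I(W, j) = 2*W + 2*j²*(1 + j) (I(W, j) = 2*W + (2*j*(1 + j))*j = 2*W + 2*j²*(1 + j))
(I(-15, 20) + 277)*(1*(0/5) + 2) = ((2*(-15) + 2*20²*(1 + 20)) + 277)*(1*(0/5) + 2) = ((-30 + 2*400*21) + 277)*(1*(0*(⅕)) + 2) = ((-30 + 16800) + 277)*(1*0 + 2) = (16770 + 277)*(0 + 2) = 17047*2 = 34094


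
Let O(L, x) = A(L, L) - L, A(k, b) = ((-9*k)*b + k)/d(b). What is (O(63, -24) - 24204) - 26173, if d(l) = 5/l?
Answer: -2498654/5 ≈ -4.9973e+5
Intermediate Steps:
A(k, b) = b*(k - 9*b*k)/5 (A(k, b) = ((-9*k)*b + k)/((5/b)) = (-9*b*k + k)*(b/5) = (k - 9*b*k)*(b/5) = b*(k - 9*b*k)/5)
O(L, x) = -L + L²*(1 - 9*L)/5 (O(L, x) = L*L*(1 - 9*L)/5 - L = L²*(1 - 9*L)/5 - L = -L + L²*(1 - 9*L)/5)
(O(63, -24) - 24204) - 26173 = ((⅕)*63*(-5 + 63*(1 - 9*63)) - 24204) - 26173 = ((⅕)*63*(-5 + 63*(1 - 567)) - 24204) - 26173 = ((⅕)*63*(-5 + 63*(-566)) - 24204) - 26173 = ((⅕)*63*(-5 - 35658) - 24204) - 26173 = ((⅕)*63*(-35663) - 24204) - 26173 = (-2246769/5 - 24204) - 26173 = -2367789/5 - 26173 = -2498654/5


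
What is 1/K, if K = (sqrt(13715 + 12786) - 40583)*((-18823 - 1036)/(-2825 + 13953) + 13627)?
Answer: -112901906/62428343370610759 - 2782*sqrt(26501)/62428343370610759 ≈ -1.8158e-9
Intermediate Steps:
K = -6153251154451/11128 + 151621397*sqrt(26501)/11128 (K = (sqrt(26501) - 40583)*(-19859/11128 + 13627) = (-40583 + sqrt(26501))*(-19859*1/11128 + 13627) = (-40583 + sqrt(26501))*(-19859/11128 + 13627) = (-40583 + sqrt(26501))*(151621397/11128) = -6153251154451/11128 + 151621397*sqrt(26501)/11128 ≈ -5.5073e+8)
1/K = 1/(-6153251154451/11128 + 151621397*sqrt(26501)/11128)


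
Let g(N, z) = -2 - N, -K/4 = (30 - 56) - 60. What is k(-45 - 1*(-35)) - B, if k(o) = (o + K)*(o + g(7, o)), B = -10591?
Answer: 4245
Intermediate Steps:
K = 344 (K = -4*((30 - 56) - 60) = -4*(-26 - 60) = -4*(-86) = 344)
k(o) = (-9 + o)*(344 + o) (k(o) = (o + 344)*(o + (-2 - 1*7)) = (344 + o)*(o + (-2 - 7)) = (344 + o)*(o - 9) = (344 + o)*(-9 + o) = (-9 + o)*(344 + o))
k(-45 - 1*(-35)) - B = (-3096 + (-45 - 1*(-35))**2 + 335*(-45 - 1*(-35))) - 1*(-10591) = (-3096 + (-45 + 35)**2 + 335*(-45 + 35)) + 10591 = (-3096 + (-10)**2 + 335*(-10)) + 10591 = (-3096 + 100 - 3350) + 10591 = -6346 + 10591 = 4245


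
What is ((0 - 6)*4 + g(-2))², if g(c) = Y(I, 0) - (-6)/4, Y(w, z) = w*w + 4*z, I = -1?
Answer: 1849/4 ≈ 462.25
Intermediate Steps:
Y(w, z) = w² + 4*z
g(c) = 5/2 (g(c) = ((-1)² + 4*0) - (-6)/4 = (1 + 0) - (-6)/4 = 1 - 1*(-3/2) = 1 + 3/2 = 5/2)
((0 - 6)*4 + g(-2))² = ((0 - 6)*4 + 5/2)² = (-6*4 + 5/2)² = (-24 + 5/2)² = (-43/2)² = 1849/4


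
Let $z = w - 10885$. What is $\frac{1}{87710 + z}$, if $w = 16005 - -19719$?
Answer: $\frac{1}{112549} \approx 8.885 \cdot 10^{-6}$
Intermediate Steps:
$w = 35724$ ($w = 16005 + 19719 = 35724$)
$z = 24839$ ($z = 35724 - 10885 = 24839$)
$\frac{1}{87710 + z} = \frac{1}{87710 + 24839} = \frac{1}{112549}$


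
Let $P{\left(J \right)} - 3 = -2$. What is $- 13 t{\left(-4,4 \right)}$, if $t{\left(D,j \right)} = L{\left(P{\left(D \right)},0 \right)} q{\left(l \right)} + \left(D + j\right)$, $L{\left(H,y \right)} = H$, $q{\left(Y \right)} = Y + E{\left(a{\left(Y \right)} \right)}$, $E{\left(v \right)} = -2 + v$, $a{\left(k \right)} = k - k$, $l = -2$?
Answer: $52$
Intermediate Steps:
$a{\left(k \right)} = 0$
$P{\left(J \right)} = 1$ ($P{\left(J \right)} = 3 - 2 = 1$)
$q{\left(Y \right)} = -2 + Y$ ($q{\left(Y \right)} = Y + \left(-2 + 0\right) = Y - 2 = -2 + Y$)
$t{\left(D,j \right)} = -4 + D + j$ ($t{\left(D,j \right)} = 1 \left(-2 - 2\right) + \left(D + j\right) = 1 \left(-4\right) + \left(D + j\right) = -4 + \left(D + j\right) = -4 + D + j$)
$- 13 t{\left(-4,4 \right)} = - 13 \left(-4 - 4 + 4\right) = \left(-13\right) \left(-4\right) = 52$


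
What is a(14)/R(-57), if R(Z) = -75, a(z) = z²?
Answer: -196/75 ≈ -2.6133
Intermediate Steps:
a(14)/R(-57) = 14²/(-75) = 196*(-1/75) = -196/75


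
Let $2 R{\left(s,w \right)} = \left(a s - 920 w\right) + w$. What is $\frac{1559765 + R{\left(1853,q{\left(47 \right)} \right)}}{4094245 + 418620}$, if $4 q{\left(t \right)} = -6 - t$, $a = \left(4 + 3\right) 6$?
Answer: $\frac{12838131}{36102920} \approx 0.3556$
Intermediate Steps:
$a = 42$ ($a = 7 \cdot 6 = 42$)
$q{\left(t \right)} = - \frac{3}{2} - \frac{t}{4}$ ($q{\left(t \right)} = \frac{-6 - t}{4} = - \frac{3}{2} - \frac{t}{4}$)
$R{\left(s,w \right)} = 21 s - \frac{919 w}{2}$ ($R{\left(s,w \right)} = \frac{\left(42 s - 920 w\right) + w}{2} = \frac{\left(- 920 w + 42 s\right) + w}{2} = \frac{- 919 w + 42 s}{2} = 21 s - \frac{919 w}{2}$)
$\frac{1559765 + R{\left(1853,q{\left(47 \right)} \right)}}{4094245 + 418620} = \frac{1559765 + \left(21 \cdot 1853 - \frac{919 \left(- \frac{3}{2} - \frac{47}{4}\right)}{2}\right)}{4094245 + 418620} = \frac{1559765 + \left(38913 - \frac{919 \left(- \frac{3}{2} - \frac{47}{4}\right)}{2}\right)}{4512865} = \left(1559765 + \left(38913 - - \frac{48707}{8}\right)\right) \frac{1}{4512865} = \left(1559765 + \left(38913 + \frac{48707}{8}\right)\right) \frac{1}{4512865} = \left(1559765 + \frac{360011}{8}\right) \frac{1}{4512865} = \frac{12838131}{8} \cdot \frac{1}{4512865} = \frac{12838131}{36102920}$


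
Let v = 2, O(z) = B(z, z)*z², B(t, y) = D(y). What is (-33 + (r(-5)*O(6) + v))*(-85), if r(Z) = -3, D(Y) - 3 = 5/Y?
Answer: 37825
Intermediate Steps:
D(Y) = 3 + 5/Y
B(t, y) = 3 + 5/y
O(z) = z²*(3 + 5/z) (O(z) = (3 + 5/z)*z² = z²*(3 + 5/z))
(-33 + (r(-5)*O(6) + v))*(-85) = (-33 + (-18*(5 + 3*6) + 2))*(-85) = (-33 + (-18*(5 + 18) + 2))*(-85) = (-33 + (-18*23 + 2))*(-85) = (-33 + (-3*138 + 2))*(-85) = (-33 + (-414 + 2))*(-85) = (-33 - 412)*(-85) = -445*(-85) = 37825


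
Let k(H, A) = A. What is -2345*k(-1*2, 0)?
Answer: 0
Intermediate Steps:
-2345*k(-1*2, 0) = -2345*0 = 0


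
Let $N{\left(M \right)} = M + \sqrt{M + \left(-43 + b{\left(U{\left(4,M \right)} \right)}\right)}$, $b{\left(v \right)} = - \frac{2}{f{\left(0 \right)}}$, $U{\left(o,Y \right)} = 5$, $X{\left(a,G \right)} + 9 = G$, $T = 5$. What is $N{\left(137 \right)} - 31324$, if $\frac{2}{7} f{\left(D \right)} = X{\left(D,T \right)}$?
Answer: $-31187 + \frac{\sqrt{4613}}{7} \approx -31177.0$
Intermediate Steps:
$X{\left(a,G \right)} = -9 + G$
$f{\left(D \right)} = -14$ ($f{\left(D \right)} = \frac{7 \left(-9 + 5\right)}{2} = \frac{7}{2} \left(-4\right) = -14$)
$b{\left(v \right)} = \frac{1}{7}$ ($b{\left(v \right)} = - \frac{2}{-14} = \left(-2\right) \left(- \frac{1}{14}\right) = \frac{1}{7}$)
$N{\left(M \right)} = M + \sqrt{- \frac{300}{7} + M}$ ($N{\left(M \right)} = M + \sqrt{M + \left(-43 + \frac{1}{7}\right)} = M + \sqrt{M - \frac{300}{7}} = M + \sqrt{- \frac{300}{7} + M}$)
$N{\left(137 \right)} - 31324 = \left(137 + \frac{\sqrt{-2100 + 49 \cdot 137}}{7}\right) - 31324 = \left(137 + \frac{\sqrt{-2100 + 6713}}{7}\right) - 31324 = \left(137 + \frac{\sqrt{4613}}{7}\right) - 31324 = -31187 + \frac{\sqrt{4613}}{7}$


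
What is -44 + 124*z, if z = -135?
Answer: -16784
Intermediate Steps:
-44 + 124*z = -44 + 124*(-135) = -44 - 16740 = -16784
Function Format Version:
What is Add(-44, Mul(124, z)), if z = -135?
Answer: -16784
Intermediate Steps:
Add(-44, Mul(124, z)) = Add(-44, Mul(124, -135)) = Add(-44, -16740) = -16784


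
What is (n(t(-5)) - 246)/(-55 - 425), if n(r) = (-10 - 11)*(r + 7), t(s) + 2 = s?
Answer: 41/80 ≈ 0.51250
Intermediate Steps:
t(s) = -2 + s
n(r) = -147 - 21*r (n(r) = -21*(7 + r) = -147 - 21*r)
(n(t(-5)) - 246)/(-55 - 425) = ((-147 - 21*(-2 - 5)) - 246)/(-55 - 425) = ((-147 - 21*(-7)) - 246)/(-480) = ((-147 + 147) - 246)*(-1/480) = (0 - 246)*(-1/480) = -246*(-1/480) = 41/80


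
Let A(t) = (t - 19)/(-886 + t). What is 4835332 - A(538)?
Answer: 560898685/116 ≈ 4.8353e+6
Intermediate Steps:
A(t) = (-19 + t)/(-886 + t)
4835332 - A(538) = 4835332 - (-19 + 538)/(-886 + 538) = 4835332 - 519/(-348) = 4835332 - (-1)*519/348 = 4835332 - 1*(-173/116) = 4835332 + 173/116 = 560898685/116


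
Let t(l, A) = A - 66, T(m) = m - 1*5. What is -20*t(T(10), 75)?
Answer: -180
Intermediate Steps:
T(m) = -5 + m (T(m) = m - 5 = -5 + m)
t(l, A) = -66 + A
-20*t(T(10), 75) = -20*(-66 + 75) = -20*9 = -180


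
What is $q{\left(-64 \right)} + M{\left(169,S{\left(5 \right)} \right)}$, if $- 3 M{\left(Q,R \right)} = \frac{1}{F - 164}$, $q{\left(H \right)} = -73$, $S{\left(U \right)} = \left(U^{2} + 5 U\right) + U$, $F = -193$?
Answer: $- \frac{78182}{1071} \approx -72.999$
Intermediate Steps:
$S{\left(U \right)} = U^{2} + 6 U$
$M{\left(Q,R \right)} = \frac{1}{1071}$ ($M{\left(Q,R \right)} = - \frac{1}{3 \left(-193 - 164\right)} = - \frac{1}{3 \left(-357\right)} = \left(- \frac{1}{3}\right) \left(- \frac{1}{357}\right) = \frac{1}{1071}$)
$q{\left(-64 \right)} + M{\left(169,S{\left(5 \right)} \right)} = -73 + \frac{1}{1071} = - \frac{78182}{1071}$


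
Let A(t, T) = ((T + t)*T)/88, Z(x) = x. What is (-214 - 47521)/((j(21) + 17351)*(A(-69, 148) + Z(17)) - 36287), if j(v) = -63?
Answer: -525085/28100111 ≈ -0.018686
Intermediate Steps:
A(t, T) = T*(T + t)/88 (A(t, T) = (T*(T + t))*(1/88) = T*(T + t)/88)
(-214 - 47521)/((j(21) + 17351)*(A(-69, 148) + Z(17)) - 36287) = (-214 - 47521)/((-63 + 17351)*((1/88)*148*(148 - 69) + 17) - 36287) = -47735/(17288*((1/88)*148*79 + 17) - 36287) = -47735/(17288*(2923/22 + 17) - 36287) = -47735/(17288*(3297/22) - 36287) = -47735/(28499268/11 - 36287) = -47735/28100111/11 = -47735*11/28100111 = -525085/28100111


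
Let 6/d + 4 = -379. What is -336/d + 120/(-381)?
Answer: 2723856/127 ≈ 21448.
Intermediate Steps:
d = -6/383 (d = 6/(-4 - 379) = 6/(-383) = 6*(-1/383) = -6/383 ≈ -0.015666)
-336/d + 120/(-381) = -336/(-6/383) + 120/(-381) = -336*(-383/6) + 120*(-1/381) = 21448 - 40/127 = 2723856/127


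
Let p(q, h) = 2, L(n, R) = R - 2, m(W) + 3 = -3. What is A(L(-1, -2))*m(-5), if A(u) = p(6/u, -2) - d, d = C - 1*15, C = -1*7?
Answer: -144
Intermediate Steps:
m(W) = -6 (m(W) = -3 - 3 = -6)
C = -7
L(n, R) = -2 + R
d = -22 (d = -7 - 1*15 = -7 - 15 = -22)
A(u) = 24 (A(u) = 2 - 1*(-22) = 2 + 22 = 24)
A(L(-1, -2))*m(-5) = 24*(-6) = -144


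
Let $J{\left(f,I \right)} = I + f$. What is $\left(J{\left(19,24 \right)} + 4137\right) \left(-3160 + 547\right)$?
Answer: $-10922340$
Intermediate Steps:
$\left(J{\left(19,24 \right)} + 4137\right) \left(-3160 + 547\right) = \left(\left(24 + 19\right) + 4137\right) \left(-3160 + 547\right) = \left(43 + 4137\right) \left(-2613\right) = 4180 \left(-2613\right) = -10922340$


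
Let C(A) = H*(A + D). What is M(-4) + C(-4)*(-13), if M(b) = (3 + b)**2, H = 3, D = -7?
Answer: 430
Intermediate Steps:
C(A) = -21 + 3*A (C(A) = 3*(A - 7) = 3*(-7 + A) = -21 + 3*A)
M(-4) + C(-4)*(-13) = (3 - 4)**2 + (-21 + 3*(-4))*(-13) = (-1)**2 + (-21 - 12)*(-13) = 1 - 33*(-13) = 1 + 429 = 430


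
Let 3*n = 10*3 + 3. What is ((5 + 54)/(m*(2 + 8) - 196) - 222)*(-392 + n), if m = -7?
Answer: 22521291/266 ≈ 84667.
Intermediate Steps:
n = 11 (n = (10*3 + 3)/3 = (30 + 3)/3 = (1/3)*33 = 11)
((5 + 54)/(m*(2 + 8) - 196) - 222)*(-392 + n) = ((5 + 54)/(-7*(2 + 8) - 196) - 222)*(-392 + 11) = (59/(-7*10 - 196) - 222)*(-381) = (59/(-70 - 196) - 222)*(-381) = (59/(-266) - 222)*(-381) = (59*(-1/266) - 222)*(-381) = (-59/266 - 222)*(-381) = -59111/266*(-381) = 22521291/266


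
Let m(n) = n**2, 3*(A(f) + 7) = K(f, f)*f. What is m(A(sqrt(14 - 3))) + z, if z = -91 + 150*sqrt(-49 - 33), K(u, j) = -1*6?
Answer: 2 + 28*sqrt(11) + 150*I*sqrt(82) ≈ 94.865 + 1358.3*I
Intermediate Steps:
K(u, j) = -6
A(f) = -7 - 2*f (A(f) = -7 + (-6*f)/3 = -7 - 2*f)
z = -91 + 150*I*sqrt(82) (z = -91 + 150*sqrt(-82) = -91 + 150*(I*sqrt(82)) = -91 + 150*I*sqrt(82) ≈ -91.0 + 1358.3*I)
m(A(sqrt(14 - 3))) + z = (-7 - 2*sqrt(14 - 3))**2 + (-91 + 150*I*sqrt(82)) = (-7 - 2*sqrt(11))**2 + (-91 + 150*I*sqrt(82)) = -91 + (-7 - 2*sqrt(11))**2 + 150*I*sqrt(82)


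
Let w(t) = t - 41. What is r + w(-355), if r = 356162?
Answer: 355766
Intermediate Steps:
w(t) = -41 + t
r + w(-355) = 356162 + (-41 - 355) = 356162 - 396 = 355766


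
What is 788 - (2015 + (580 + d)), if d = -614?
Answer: -1193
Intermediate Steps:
788 - (2015 + (580 + d)) = 788 - (2015 + (580 - 614)) = 788 - (2015 - 34) = 788 - 1*1981 = 788 - 1981 = -1193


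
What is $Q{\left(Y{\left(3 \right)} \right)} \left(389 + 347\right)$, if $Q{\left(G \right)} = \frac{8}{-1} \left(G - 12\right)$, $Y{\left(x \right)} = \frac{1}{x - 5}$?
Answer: $73600$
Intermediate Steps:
$Y{\left(x \right)} = \frac{1}{-5 + x}$
$Q{\left(G \right)} = 96 - 8 G$ ($Q{\left(G \right)} = 8 \left(-1\right) \left(-12 + G\right) = - 8 \left(-12 + G\right) = 96 - 8 G$)
$Q{\left(Y{\left(3 \right)} \right)} \left(389 + 347\right) = \left(96 - \frac{8}{-5 + 3}\right) \left(389 + 347\right) = \left(96 - \frac{8}{-2}\right) 736 = \left(96 - -4\right) 736 = \left(96 + 4\right) 736 = 100 \cdot 736 = 73600$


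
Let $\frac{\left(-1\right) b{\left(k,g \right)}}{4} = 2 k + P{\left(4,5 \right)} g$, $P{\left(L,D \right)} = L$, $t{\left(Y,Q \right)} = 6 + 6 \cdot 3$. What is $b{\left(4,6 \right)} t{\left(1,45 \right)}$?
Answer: $-3072$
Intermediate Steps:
$t{\left(Y,Q \right)} = 24$ ($t{\left(Y,Q \right)} = 6 + 18 = 24$)
$b{\left(k,g \right)} = - 16 g - 8 k$ ($b{\left(k,g \right)} = - 4 \left(2 k + 4 g\right) = - 16 g - 8 k$)
$b{\left(4,6 \right)} t{\left(1,45 \right)} = \left(\left(-16\right) 6 - 32\right) 24 = \left(-96 - 32\right) 24 = \left(-128\right) 24 = -3072$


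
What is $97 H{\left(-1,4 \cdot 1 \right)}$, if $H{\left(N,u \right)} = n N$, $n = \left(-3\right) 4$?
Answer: $1164$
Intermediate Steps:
$n = -12$
$H{\left(N,u \right)} = - 12 N$
$97 H{\left(-1,4 \cdot 1 \right)} = 97 \left(\left(-12\right) \left(-1\right)\right) = 97 \cdot 12 = 1164$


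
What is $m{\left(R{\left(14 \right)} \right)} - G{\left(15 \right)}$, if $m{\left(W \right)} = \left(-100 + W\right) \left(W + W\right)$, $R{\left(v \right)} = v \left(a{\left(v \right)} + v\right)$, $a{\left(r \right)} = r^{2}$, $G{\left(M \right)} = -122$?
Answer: $16699322$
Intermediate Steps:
$R{\left(v \right)} = v \left(v + v^{2}\right)$ ($R{\left(v \right)} = v \left(v^{2} + v\right) = v \left(v + v^{2}\right)$)
$m{\left(W \right)} = 2 W \left(-100 + W\right)$ ($m{\left(W \right)} = \left(-100 + W\right) 2 W = 2 W \left(-100 + W\right)$)
$m{\left(R{\left(14 \right)} \right)} - G{\left(15 \right)} = 2 \cdot 14^{2} \left(1 + 14\right) \left(-100 + 14^{2} \left(1 + 14\right)\right) - -122 = 2 \cdot 196 \cdot 15 \left(-100 + 196 \cdot 15\right) + 122 = 2 \cdot 2940 \left(-100 + 2940\right) + 122 = 2 \cdot 2940 \cdot 2840 + 122 = 16699200 + 122 = 16699322$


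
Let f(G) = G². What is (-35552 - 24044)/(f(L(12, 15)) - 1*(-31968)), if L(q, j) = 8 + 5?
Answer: -59596/32137 ≈ -1.8544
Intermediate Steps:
L(q, j) = 13
(-35552 - 24044)/(f(L(12, 15)) - 1*(-31968)) = (-35552 - 24044)/(13² - 1*(-31968)) = -59596/(169 + 31968) = -59596/32137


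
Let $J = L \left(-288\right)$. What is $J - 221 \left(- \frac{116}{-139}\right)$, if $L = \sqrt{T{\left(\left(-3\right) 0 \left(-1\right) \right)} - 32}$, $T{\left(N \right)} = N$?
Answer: $- \frac{25636}{139} - 1152 i \sqrt{2} \approx -184.43 - 1629.2 i$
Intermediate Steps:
$L = 4 i \sqrt{2}$ ($L = \sqrt{\left(-3\right) 0 \left(-1\right) - 32} = \sqrt{0 \left(-1\right) - 32} = \sqrt{0 - 32} = \sqrt{-32} = 4 i \sqrt{2} \approx 5.6569 i$)
$J = - 1152 i \sqrt{2}$ ($J = 4 i \sqrt{2} \left(-288\right) = - 1152 i \sqrt{2} \approx - 1629.2 i$)
$J - 221 \left(- \frac{116}{-139}\right) = - 1152 i \sqrt{2} - 221 \left(- \frac{116}{-139}\right) = - 1152 i \sqrt{2} - 221 \left(\left(-116\right) \left(- \frac{1}{139}\right)\right) = - 1152 i \sqrt{2} - 221 \cdot \frac{116}{139} = - 1152 i \sqrt{2} - \frac{25636}{139} = - \frac{25636}{139} - 1152 i \sqrt{2}$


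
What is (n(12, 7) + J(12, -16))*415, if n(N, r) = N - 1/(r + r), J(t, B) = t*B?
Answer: -1046215/14 ≈ -74730.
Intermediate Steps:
J(t, B) = B*t
n(N, r) = N - 1/(2*r)
(n(12, 7) + J(12, -16))*415 = ((12 - ½/7) - 16*12)*415 = ((12 - ½*⅐) - 192)*415 = ((12 - 1/14) - 192)*415 = (167/14 - 192)*415 = -2521/14*415 = -1046215/14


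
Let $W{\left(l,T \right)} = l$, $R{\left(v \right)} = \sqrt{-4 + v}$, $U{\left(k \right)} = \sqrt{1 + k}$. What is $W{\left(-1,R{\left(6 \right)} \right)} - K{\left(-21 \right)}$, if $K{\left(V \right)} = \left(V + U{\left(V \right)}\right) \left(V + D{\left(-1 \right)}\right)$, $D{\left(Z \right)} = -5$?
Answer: $-547 + 52 i \sqrt{5} \approx -547.0 + 116.28 i$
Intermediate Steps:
$K{\left(V \right)} = \left(-5 + V\right) \left(V + \sqrt{1 + V}\right)$ ($K{\left(V \right)} = \left(V + \sqrt{1 + V}\right) \left(V - 5\right) = \left(V + \sqrt{1 + V}\right) \left(-5 + V\right) = \left(-5 + V\right) \left(V + \sqrt{1 + V}\right)$)
$W{\left(-1,R{\left(6 \right)} \right)} - K{\left(-21 \right)} = -1 - \left(\left(-21\right)^{2} - -105 - 5 \sqrt{1 - 21} - 21 \sqrt{1 - 21}\right) = -1 - \left(441 + 105 - 5 \sqrt{-20} - 21 \sqrt{-20}\right) = -1 - \left(441 + 105 - 5 \cdot 2 i \sqrt{5} - 21 \cdot 2 i \sqrt{5}\right) = -1 - \left(441 + 105 - 10 i \sqrt{5} - 42 i \sqrt{5}\right) = -1 - \left(546 - 52 i \sqrt{5}\right) = -547 + 52 i \sqrt{5}$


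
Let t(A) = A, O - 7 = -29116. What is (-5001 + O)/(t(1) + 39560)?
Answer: -11370/13187 ≈ -0.86221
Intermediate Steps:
O = -29109 (O = 7 - 29116 = -29109)
(-5001 + O)/(t(1) + 39560) = (-5001 - 29109)/(1 + 39560) = -34110/39561 = -34110*1/39561 = -11370/13187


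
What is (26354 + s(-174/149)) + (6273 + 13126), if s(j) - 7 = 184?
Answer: 45944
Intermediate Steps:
s(j) = 191 (s(j) = 7 + 184 = 191)
(26354 + s(-174/149)) + (6273 + 13126) = (26354 + 191) + (6273 + 13126) = 26545 + 19399 = 45944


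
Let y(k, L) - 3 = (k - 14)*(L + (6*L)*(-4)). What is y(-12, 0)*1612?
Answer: 4836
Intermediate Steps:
y(k, L) = 3 - 23*L*(-14 + k) (y(k, L) = 3 + (k - 14)*(L + (6*L)*(-4)) = 3 + (-14 + k)*(L - 24*L) = 3 + (-14 + k)*(-23*L) = 3 - 23*L*(-14 + k))
y(-12, 0)*1612 = (3 + 322*0 - 23*0*(-12))*1612 = (3 + 0 + 0)*1612 = 3*1612 = 4836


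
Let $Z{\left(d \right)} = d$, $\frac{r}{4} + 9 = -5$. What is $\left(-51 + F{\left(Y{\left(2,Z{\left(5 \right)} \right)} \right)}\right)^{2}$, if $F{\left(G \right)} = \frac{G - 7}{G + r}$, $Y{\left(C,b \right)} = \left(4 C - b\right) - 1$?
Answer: $\frac{7557001}{2916} \approx 2591.6$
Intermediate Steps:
$r = -56$ ($r = -36 + 4 \left(-5\right) = -36 - 20 = -56$)
$Y{\left(C,b \right)} = -1 - b + 4 C$ ($Y{\left(C,b \right)} = \left(- b + 4 C\right) - 1 = -1 - b + 4 C$)
$F{\left(G \right)} = \frac{-7 + G}{-56 + G}$ ($F{\left(G \right)} = \frac{G - 7}{G - 56} = \frac{-7 + G}{-56 + G}$)
$\left(-51 + F{\left(Y{\left(2,Z{\left(5 \right)} \right)} \right)}\right)^{2} = \left(-51 + \frac{-7 - -2}{-56 - -2}\right)^{2} = \left(-51 + \frac{-7 + 2}{-56 + 2}\right)^{2} = \left(-51 + \frac{1}{-54} \left(-5\right)\right)^{2} = \left(-51 - - \frac{5}{54}\right)^{2} = \left(-51 + \frac{5}{54}\right)^{2} = \left(- \frac{2749}{54}\right)^{2} = \frac{7557001}{2916}$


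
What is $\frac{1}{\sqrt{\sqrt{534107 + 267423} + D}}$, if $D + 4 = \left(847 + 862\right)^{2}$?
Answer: $\frac{1}{\sqrt{2920677 + \sqrt{801530}}} \approx 0.00058505$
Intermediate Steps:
$D = 2920677$ ($D = -4 + \left(847 + 862\right)^{2} = -4 + 1709^{2} = -4 + 2920681 = 2920677$)
$\frac{1}{\sqrt{\sqrt{534107 + 267423} + D}} = \frac{1}{\sqrt{\sqrt{534107 + 267423} + 2920677}} = \frac{1}{\sqrt{\sqrt{801530} + 2920677}} = \frac{1}{\sqrt{2920677 + \sqrt{801530}}}$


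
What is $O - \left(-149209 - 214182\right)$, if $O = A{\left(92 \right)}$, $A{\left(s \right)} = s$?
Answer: $363483$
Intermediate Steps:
$O = 92$
$O - \left(-149209 - 214182\right) = 92 - \left(-149209 - 214182\right) = 92 - -363391 = 92 + 363391 = 363483$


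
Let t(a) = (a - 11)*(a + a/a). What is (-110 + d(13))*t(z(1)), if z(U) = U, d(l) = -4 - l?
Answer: 2540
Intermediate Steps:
t(a) = (1 + a)*(-11 + a) (t(a) = (-11 + a)*(a + 1) = (-11 + a)*(1 + a) = (1 + a)*(-11 + a))
(-110 + d(13))*t(z(1)) = (-110 + (-4 - 1*13))*(-11 + 1² - 10*1) = (-110 + (-4 - 13))*(-11 + 1 - 10) = (-110 - 17)*(-20) = -127*(-20) = 2540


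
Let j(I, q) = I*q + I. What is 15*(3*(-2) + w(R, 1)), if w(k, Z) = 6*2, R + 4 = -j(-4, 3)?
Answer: 90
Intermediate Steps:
j(I, q) = I + I*q
R = 12 (R = -4 - (-4)*(1 + 3) = -4 - (-4)*4 = -4 - 1*(-16) = -4 + 16 = 12)
w(k, Z) = 12
15*(3*(-2) + w(R, 1)) = 15*(3*(-2) + 12) = 15*(-6 + 12) = 15*6 = 90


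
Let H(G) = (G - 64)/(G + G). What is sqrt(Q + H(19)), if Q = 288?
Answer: 3*sqrt(46018)/38 ≈ 16.936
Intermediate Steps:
H(G) = (-64 + G)/(2*G) (H(G) = (-64 + G)/((2*G)) = (-64 + G)*(1/(2*G)) = (-64 + G)/(2*G))
sqrt(Q + H(19)) = sqrt(288 + (1/2)*(-64 + 19)/19) = sqrt(288 + (1/2)*(1/19)*(-45)) = sqrt(288 - 45/38) = sqrt(10899/38) = 3*sqrt(46018)/38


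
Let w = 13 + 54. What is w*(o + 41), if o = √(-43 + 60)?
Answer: 2747 + 67*√17 ≈ 3023.3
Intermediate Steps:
o = √17 ≈ 4.1231
w = 67
w*(o + 41) = 67*(√17 + 41) = 67*(41 + √17) = 2747 + 67*√17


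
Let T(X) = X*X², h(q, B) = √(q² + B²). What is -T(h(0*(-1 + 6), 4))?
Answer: -64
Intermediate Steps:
h(q, B) = √(B² + q²)
T(X) = X³
-T(h(0*(-1 + 6), 4)) = -(√(4² + (0*(-1 + 6))²))³ = -(√(16 + (0*5)²))³ = -(√(16 + 0²))³ = -(√(16 + 0))³ = -(√16)³ = -1*4³ = -1*64 = -64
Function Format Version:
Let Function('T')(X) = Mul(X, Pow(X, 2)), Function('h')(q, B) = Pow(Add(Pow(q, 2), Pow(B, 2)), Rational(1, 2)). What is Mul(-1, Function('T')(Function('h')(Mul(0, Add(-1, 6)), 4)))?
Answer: -64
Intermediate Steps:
Function('h')(q, B) = Pow(Add(Pow(B, 2), Pow(q, 2)), Rational(1, 2))
Function('T')(X) = Pow(X, 3)
Mul(-1, Function('T')(Function('h')(Mul(0, Add(-1, 6)), 4))) = Mul(-1, Pow(Pow(Add(Pow(4, 2), Pow(Mul(0, Add(-1, 6)), 2)), Rational(1, 2)), 3)) = Mul(-1, Pow(Pow(Add(16, Pow(Mul(0, 5), 2)), Rational(1, 2)), 3)) = Mul(-1, Pow(Pow(Add(16, Pow(0, 2)), Rational(1, 2)), 3)) = Mul(-1, Pow(Pow(Add(16, 0), Rational(1, 2)), 3)) = Mul(-1, Pow(Pow(16, Rational(1, 2)), 3)) = Mul(-1, Pow(4, 3)) = Mul(-1, 64) = -64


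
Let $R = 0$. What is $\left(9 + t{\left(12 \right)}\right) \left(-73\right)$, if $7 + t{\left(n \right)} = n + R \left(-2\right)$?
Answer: $-1022$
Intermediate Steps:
$t{\left(n \right)} = -7 + n$ ($t{\left(n \right)} = -7 + \left(n + 0 \left(-2\right)\right) = -7 + \left(n + 0\right) = -7 + n$)
$\left(9 + t{\left(12 \right)}\right) \left(-73\right) = \left(9 + \left(-7 + 12\right)\right) \left(-73\right) = \left(9 + 5\right) \left(-73\right) = 14 \left(-73\right) = -1022$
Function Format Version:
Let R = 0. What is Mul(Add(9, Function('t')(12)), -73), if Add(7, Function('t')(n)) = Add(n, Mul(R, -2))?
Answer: -1022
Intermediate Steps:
Function('t')(n) = Add(-7, n) (Function('t')(n) = Add(-7, Add(n, Mul(0, -2))) = Add(-7, Add(n, 0)) = Add(-7, n))
Mul(Add(9, Function('t')(12)), -73) = Mul(Add(9, Add(-7, 12)), -73) = Mul(Add(9, 5), -73) = Mul(14, -73) = -1022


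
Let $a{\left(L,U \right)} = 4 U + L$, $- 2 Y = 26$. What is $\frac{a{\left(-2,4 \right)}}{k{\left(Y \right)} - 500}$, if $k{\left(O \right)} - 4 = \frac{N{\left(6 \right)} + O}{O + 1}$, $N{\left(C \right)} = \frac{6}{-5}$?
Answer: $- \frac{840}{29689} \approx -0.028293$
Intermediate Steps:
$Y = -13$ ($Y = \left(- \frac{1}{2}\right) 26 = -13$)
$N{\left(C \right)} = - \frac{6}{5}$ ($N{\left(C \right)} = 6 \left(- \frac{1}{5}\right) = - \frac{6}{5}$)
$a{\left(L,U \right)} = L + 4 U$
$k{\left(O \right)} = 4 + \frac{- \frac{6}{5} + O}{1 + O}$ ($k{\left(O \right)} = 4 + \frac{- \frac{6}{5} + O}{O + 1} = 4 + \frac{- \frac{6}{5} + O}{1 + O}$)
$\frac{a{\left(-2,4 \right)}}{k{\left(Y \right)} - 500} = \frac{-2 + 4 \cdot 4}{\frac{14 + 25 \left(-13\right)}{5 \left(1 - 13\right)} - 500} = \frac{-2 + 16}{\frac{14 - 325}{5 \left(-12\right)} - 500} = \frac{14}{\frac{1}{5} \left(- \frac{1}{12}\right) \left(-311\right) - 500} = \frac{14}{\frac{311}{60} - 500} = \frac{14}{- \frac{29689}{60}} = 14 \left(- \frac{60}{29689}\right) = - \frac{840}{29689}$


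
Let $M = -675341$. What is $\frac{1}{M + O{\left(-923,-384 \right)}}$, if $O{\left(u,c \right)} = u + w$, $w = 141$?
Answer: $- \frac{1}{676123} \approx -1.479 \cdot 10^{-6}$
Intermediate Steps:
$O{\left(u,c \right)} = 141 + u$ ($O{\left(u,c \right)} = u + 141 = 141 + u$)
$\frac{1}{M + O{\left(-923,-384 \right)}} = \frac{1}{-675341 + \left(141 - 923\right)} = \frac{1}{-675341 - 782} = \frac{1}{-676123} = - \frac{1}{676123}$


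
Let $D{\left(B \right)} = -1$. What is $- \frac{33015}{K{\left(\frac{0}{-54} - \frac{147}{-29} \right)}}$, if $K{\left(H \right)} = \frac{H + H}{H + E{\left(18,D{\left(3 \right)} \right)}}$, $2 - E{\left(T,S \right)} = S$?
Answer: $- \frac{1287585}{49} \approx -26277.0$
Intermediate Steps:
$E{\left(T,S \right)} = 2 - S$
$K{\left(H \right)} = \frac{2 H}{3 + H}$ ($K{\left(H \right)} = \frac{H + H}{H + \left(2 - -1\right)} = \frac{2 H}{H + \left(2 + 1\right)} = \frac{2 H}{H + 3} = \frac{2 H}{3 + H}$)
$- \frac{33015}{K{\left(\frac{0}{-54} - \frac{147}{-29} \right)}} = - \frac{33015}{2 \left(\frac{0}{-54} - \frac{147}{-29}\right) \frac{1}{3 + \left(\frac{0}{-54} - \frac{147}{-29}\right)}} = - \frac{33015}{2 \left(0 \left(- \frac{1}{54}\right) - - \frac{147}{29}\right) \frac{1}{3 + \left(0 \left(- \frac{1}{54}\right) - - \frac{147}{29}\right)}} = - \frac{33015}{2 \left(0 + \frac{147}{29}\right) \frac{1}{3 + \left(0 + \frac{147}{29}\right)}} = - \frac{33015}{2 \cdot \frac{147}{29} \frac{1}{3 + \frac{147}{29}}} = - \frac{33015}{2 \cdot \frac{147}{29} \frac{1}{\frac{234}{29}}} = - \frac{33015}{2 \cdot \frac{147}{29} \cdot \frac{29}{234}} = - \frac{33015}{\frac{49}{39}} = \left(-33015\right) \frac{39}{49} = - \frac{1287585}{49}$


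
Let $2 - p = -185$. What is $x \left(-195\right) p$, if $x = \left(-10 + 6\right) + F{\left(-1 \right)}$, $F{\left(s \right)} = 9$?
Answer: $-182325$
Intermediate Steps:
$p = 187$ ($p = 2 - -185 = 2 + 185 = 187$)
$x = 5$ ($x = \left(-10 + 6\right) + 9 = -4 + 9 = 5$)
$x \left(-195\right) p = 5 \left(-195\right) 187 = \left(-975\right) 187 = -182325$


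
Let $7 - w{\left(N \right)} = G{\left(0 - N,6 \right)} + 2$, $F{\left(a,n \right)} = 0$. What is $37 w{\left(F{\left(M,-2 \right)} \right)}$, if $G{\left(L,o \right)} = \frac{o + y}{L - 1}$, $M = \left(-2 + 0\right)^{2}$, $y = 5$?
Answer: $592$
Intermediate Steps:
$M = 4$ ($M = \left(-2\right)^{2} = 4$)
$G{\left(L,o \right)} = \frac{5 + o}{-1 + L}$ ($G{\left(L,o \right)} = \frac{o + 5}{L - 1} = \frac{5 + o}{-1 + L}$)
$w{\left(N \right)} = 5 - \frac{11}{-1 - N}$ ($w{\left(N \right)} = 7 - \left(\frac{5 + 6}{-1 + \left(0 - N\right)} + 2\right) = 7 - \left(\frac{1}{-1 - N} 11 + 2\right) = 7 - \left(\frac{11}{-1 - N} + 2\right) = 7 - \left(2 + \frac{11}{-1 - N}\right) = 5 - \frac{11}{-1 - N}$)
$37 w{\left(F{\left(M,-2 \right)} \right)} = 37 \frac{16 + 5 \cdot 0}{1 + 0} = 37 \frac{16 + 0}{1} = 37 \cdot 1 \cdot 16 = 37 \cdot 16 = 592$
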